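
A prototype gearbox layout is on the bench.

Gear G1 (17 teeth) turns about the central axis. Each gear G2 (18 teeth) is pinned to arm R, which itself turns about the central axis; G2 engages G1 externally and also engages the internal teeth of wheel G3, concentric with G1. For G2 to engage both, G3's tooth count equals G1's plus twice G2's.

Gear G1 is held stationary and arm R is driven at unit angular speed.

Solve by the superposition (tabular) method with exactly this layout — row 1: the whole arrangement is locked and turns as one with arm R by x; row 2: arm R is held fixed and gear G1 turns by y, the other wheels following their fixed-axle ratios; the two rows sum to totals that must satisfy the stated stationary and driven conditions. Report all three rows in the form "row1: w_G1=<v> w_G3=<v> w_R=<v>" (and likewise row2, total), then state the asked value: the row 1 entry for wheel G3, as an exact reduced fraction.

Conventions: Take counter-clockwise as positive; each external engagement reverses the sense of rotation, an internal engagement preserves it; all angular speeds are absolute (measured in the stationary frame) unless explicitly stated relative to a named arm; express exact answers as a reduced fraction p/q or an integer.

recognized (axles ride arm R): planetary set, 17/18/53 teeth
row 1 — lock + rotate with arm: ω_sun = ω_ring = ω_arm = x
row 2 (arm held, sun turns y): ω_ring = −(17/53)·y, ω_arm = 0
boundary: total ω_sun = x + y = 0 and total ω_arm = x = 1  ⇒  y = -1, x = 1
row 2 ring = −(17/53)·(-1) = 17/53
totals (row 1 + row 2): sun 1 + (-1) = 0, ring 1 + 17/53 = 70/53, arm 1 + 0 = 1
asked cell (row1, ring) = 1

row1: w_G1=1 w_G3=1 w_R=1
row2: w_G1=-1 w_G3=17/53 w_R=0
total: w_G1=0 w_G3=70/53 w_R=1
asked value: 1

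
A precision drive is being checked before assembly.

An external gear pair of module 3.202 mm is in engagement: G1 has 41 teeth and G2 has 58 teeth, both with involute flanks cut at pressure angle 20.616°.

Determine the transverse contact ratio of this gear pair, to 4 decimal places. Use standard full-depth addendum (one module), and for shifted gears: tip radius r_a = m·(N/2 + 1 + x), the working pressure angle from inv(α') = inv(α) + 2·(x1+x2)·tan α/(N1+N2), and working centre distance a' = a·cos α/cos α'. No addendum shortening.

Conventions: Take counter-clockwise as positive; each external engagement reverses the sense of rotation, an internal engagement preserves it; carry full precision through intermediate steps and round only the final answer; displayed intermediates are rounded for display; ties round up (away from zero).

single-mesh involute tooth geometry (41T engaging 58T at module 3.202)
base radii: r_b1 = 61.437432, r_b2 = 86.911489
tip radii: r_a1 = 68.843000, r_a2 = 96.060000
no profile shift: α' = α, a' = a
action lengths: √(r_a1²−r_b1²) = 31.061239, √(r_a2²−r_b2²) = 40.913526
base pitch p_b = π·m·cos α = 9.415190
CR = (31.061239 + 40.913526 − 158.499000·sin 20.61600°)/9.415190 = 1.717096
contact ratio ≈ 1.7171

1.7171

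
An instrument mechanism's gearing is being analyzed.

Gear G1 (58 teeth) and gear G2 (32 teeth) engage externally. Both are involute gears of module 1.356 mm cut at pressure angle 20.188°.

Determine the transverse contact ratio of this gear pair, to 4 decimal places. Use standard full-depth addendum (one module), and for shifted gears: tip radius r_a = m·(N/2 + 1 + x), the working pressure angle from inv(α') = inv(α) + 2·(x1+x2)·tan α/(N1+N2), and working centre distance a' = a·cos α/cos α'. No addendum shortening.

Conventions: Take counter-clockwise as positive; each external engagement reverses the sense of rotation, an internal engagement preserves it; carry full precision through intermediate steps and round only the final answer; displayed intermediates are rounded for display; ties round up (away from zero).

1.7141

recognized (one external pair, fixed centres): single-mesh tooth geometry, m = 1.356, N1 = 58, N2 = 32
base radii: r_b1 = 36.908143, r_b2 = 20.363113
tip radii: r_a1 = 40.680000, r_a2 = 23.052000
no profile shift: α' = α, a' = a
action lengths: √(r_a1²−r_b1²) = 17.107057, √(r_a2²−r_b2²) = 10.804551
base pitch p_b = π·m·cos α = 3.998288
CR = (17.107057 + 10.804551 − 61.020000·sin 20.18800°)/3.998288 = 1.714110
contact ratio ≈ 1.7141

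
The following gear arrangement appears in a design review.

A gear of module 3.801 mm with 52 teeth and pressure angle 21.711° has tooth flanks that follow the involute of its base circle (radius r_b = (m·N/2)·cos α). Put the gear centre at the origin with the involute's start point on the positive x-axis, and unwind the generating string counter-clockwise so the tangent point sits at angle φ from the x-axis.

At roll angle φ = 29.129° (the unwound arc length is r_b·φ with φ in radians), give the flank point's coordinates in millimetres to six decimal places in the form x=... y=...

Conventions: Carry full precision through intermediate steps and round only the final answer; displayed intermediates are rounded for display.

class = single-mesh tooth geometry [base-circle involute, m = 3.801, 52T]
pitch radius r_p = m·N/2 = 3.801·52/2 = 98.826000
base radius r_b = r_p·cos α = 98.826000·cos 21.711° = 91.815439
roll angle φ = 29.129° = 0.50839696 rad
x = r_b·(cos φ + φ·sin φ) = 102.925308
y = r_b·(sin φ − φ·cos φ) = 3.918650

x=102.925308 y=3.918650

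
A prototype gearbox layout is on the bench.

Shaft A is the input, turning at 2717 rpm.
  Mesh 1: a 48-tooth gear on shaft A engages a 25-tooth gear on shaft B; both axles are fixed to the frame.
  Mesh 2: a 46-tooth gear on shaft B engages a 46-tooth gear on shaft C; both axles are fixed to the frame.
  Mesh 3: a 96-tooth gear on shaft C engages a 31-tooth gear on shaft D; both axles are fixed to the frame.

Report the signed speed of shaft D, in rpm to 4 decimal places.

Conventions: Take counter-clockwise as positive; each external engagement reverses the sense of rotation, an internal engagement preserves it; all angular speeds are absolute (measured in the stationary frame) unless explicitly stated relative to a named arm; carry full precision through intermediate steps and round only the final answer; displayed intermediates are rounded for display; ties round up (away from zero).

-16154.7561 rpm

topology: fixed-axis compound train — 3 meshes, A→D
mesh 1 [48T→25T]: ω = 2717.0000×48/25 = 5216.6400 rpm, sense flips to −
mesh 2 [46T→46T]: ω = 5216.6400×46/46 = 5216.6400 rpm, sense flips to +
mesh 3 [96T→31T]: ω = 5216.6400×96/31 = 16154.7561 rpm, sense flips to −
signed output speed = -16154.7561 rpm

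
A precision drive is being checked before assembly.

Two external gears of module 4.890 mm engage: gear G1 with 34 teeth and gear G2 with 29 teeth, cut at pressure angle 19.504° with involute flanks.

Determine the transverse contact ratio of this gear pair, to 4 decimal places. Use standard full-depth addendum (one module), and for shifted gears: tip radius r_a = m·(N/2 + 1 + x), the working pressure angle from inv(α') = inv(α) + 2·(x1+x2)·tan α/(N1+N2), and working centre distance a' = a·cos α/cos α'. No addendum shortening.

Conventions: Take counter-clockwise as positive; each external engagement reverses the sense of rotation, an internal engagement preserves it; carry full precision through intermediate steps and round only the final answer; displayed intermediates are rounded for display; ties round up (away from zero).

single-mesh involute tooth geometry (34T engaging 29T at module 4.890)
base radii: r_b1 = 78.359850, r_b2 = 66.836342
tip radii: r_a1 = 88.020000, r_a2 = 75.795000
no profile shift: α' = α, a' = a
action lengths: √(r_a1²−r_b1²) = 40.090577, √(r_a2²−r_b2²) = 35.746124
base pitch p_b = π·m·cos α = 14.480866
CR = (40.090577 + 35.746124 − 154.035000·sin 19.50400°)/14.480866 = 1.685578
contact ratio ≈ 1.6856

1.6856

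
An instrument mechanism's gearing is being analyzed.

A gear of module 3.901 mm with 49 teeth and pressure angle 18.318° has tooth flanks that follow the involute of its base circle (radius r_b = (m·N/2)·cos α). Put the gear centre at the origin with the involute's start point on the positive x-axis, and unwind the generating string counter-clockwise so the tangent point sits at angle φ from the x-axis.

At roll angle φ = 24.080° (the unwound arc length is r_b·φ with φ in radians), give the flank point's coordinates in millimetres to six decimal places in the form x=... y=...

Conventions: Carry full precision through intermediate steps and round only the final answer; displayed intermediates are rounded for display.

x=98.394059 y=2.205706

single-mesh involute tooth geometry (49T wheel at module 3.901)
pitch radius r_p = m·N/2 = 3.901·49/2 = 95.574500
base radius r_b = r_p·cos α = 95.574500·cos 18.318° = 90.731433
roll angle φ = 24.080° = 0.42027528 rad
x = r_b·(cos φ + φ·sin φ) = 98.394059
y = r_b·(sin φ − φ·cos φ) = 2.205706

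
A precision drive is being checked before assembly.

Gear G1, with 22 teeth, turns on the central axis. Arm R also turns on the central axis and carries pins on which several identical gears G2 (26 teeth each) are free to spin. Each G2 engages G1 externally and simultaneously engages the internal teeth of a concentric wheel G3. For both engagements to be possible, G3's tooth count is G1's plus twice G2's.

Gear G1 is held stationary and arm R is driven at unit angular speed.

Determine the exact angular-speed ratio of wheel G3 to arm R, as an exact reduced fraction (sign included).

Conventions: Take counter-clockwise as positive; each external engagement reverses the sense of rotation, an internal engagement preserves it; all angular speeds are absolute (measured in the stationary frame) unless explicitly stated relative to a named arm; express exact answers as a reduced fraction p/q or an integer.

topology: planetary set — G1 22T / G2 26T / G3 74T, arm = carrier (Willis)
ring teeth: 22 + 2·26 = 74
22(ω_sun−ω_arm) = −74(ω_ring−ω_arm),  ω_sun = 0, ω_arm = 1
ω_ring = 1 − (22/74)(0−1) = 48/37
ω_out/ω_in = 48/37

48/37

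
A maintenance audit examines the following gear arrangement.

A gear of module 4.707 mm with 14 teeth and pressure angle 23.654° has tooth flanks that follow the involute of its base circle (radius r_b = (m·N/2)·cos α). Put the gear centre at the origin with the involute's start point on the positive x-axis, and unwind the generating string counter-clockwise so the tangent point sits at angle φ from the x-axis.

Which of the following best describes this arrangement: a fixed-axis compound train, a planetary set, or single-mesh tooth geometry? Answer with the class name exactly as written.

single-mesh tooth geometry

single-mesh involute tooth geometry (14T wheel at module 4.707)
classification: single-mesh tooth geometry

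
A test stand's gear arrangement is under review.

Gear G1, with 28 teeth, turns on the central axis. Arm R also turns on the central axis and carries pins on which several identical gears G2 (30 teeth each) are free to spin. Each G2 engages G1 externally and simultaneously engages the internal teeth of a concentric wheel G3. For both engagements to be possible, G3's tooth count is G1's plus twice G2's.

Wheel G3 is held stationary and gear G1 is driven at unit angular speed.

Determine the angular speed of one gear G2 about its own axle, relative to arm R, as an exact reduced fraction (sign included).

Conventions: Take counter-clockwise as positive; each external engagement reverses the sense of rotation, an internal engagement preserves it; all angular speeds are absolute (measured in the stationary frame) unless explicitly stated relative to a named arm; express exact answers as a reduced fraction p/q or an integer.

-308/435

recognized (axles ride arm R): planetary set, 28/30/88 teeth
ring teeth: 28 + 2·30 = 88
28(ω_sun−ω_arm) = −88(ω_ring−ω_arm),  ω_ring = 0, ω_sun = 1
28(1−ω_arm) = −88(0−ω_arm)  ⇒  116·ω_arm = 28  ⇒  ω_arm = 7/29
sun–planet mesh: 28·(1−7/29) = −30·(ω_p−ω_arm)  ⇒  ω_p−ω_arm = -308/435
exact speed ratio = -308/435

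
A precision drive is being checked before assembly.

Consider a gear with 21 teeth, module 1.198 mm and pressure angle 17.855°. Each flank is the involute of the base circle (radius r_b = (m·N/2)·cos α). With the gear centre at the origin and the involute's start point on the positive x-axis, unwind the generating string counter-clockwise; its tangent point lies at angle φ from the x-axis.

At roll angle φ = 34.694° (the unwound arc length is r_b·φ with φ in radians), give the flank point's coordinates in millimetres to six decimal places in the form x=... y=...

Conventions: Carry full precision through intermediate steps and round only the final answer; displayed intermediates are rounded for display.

x=13.971027 y=0.854031

topology: single-mesh involute geometry — m = 1.198, N = 21
pitch radius r_p = m·N/2 = 1.198·21/2 = 12.579000
base radius r_b = r_p·cos α = 12.579000·cos 17.855° = 11.973139
roll angle φ = 34.694° = 0.60552453 rad
x = r_b·(cos φ + φ·sin φ) = 13.971027
y = r_b·(sin φ − φ·cos φ) = 0.854031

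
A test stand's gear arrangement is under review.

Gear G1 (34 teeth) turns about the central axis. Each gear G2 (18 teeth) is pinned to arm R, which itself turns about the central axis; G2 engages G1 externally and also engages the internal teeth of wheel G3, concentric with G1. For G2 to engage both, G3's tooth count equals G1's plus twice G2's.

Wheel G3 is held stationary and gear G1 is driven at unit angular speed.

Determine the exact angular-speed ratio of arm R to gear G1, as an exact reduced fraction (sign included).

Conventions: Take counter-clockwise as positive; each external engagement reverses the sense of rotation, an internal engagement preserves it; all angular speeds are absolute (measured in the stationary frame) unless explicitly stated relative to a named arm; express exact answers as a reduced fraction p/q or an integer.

17/52

recognized (axles ride arm R): planetary set, 34/18/70 teeth
ring teeth: 34 + 2·18 = 70
34(ω_sun−ω_arm) = −70(ω_ring−ω_arm),  ω_ring = 0, ω_sun = 1
34(1−ω_arm) = −70(0−ω_arm)  ⇒  104·ω_arm = 34  ⇒  ω_arm = 17/52
ω_out/ω_in = 17/52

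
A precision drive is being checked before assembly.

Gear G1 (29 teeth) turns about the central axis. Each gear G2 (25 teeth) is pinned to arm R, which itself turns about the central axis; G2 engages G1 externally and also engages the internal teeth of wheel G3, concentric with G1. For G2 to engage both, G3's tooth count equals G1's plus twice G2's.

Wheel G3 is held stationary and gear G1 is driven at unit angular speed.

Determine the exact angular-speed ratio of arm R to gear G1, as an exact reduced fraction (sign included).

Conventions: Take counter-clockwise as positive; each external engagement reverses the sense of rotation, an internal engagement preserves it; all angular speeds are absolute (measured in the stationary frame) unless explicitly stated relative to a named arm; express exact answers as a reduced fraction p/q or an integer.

class = planetary set [G3 = 29+2·25 = 79; Willis about the carrier]
ring teeth: 29 + 2·25 = 79
29(ω_sun−ω_arm) = −79(ω_ring−ω_arm),  ω_ring = 0, ω_sun = 1
29(1−ω_arm) = −79(0−ω_arm)  ⇒  108·ω_arm = 29  ⇒  ω_arm = 29/108
ω_out/ω_in = 29/108

29/108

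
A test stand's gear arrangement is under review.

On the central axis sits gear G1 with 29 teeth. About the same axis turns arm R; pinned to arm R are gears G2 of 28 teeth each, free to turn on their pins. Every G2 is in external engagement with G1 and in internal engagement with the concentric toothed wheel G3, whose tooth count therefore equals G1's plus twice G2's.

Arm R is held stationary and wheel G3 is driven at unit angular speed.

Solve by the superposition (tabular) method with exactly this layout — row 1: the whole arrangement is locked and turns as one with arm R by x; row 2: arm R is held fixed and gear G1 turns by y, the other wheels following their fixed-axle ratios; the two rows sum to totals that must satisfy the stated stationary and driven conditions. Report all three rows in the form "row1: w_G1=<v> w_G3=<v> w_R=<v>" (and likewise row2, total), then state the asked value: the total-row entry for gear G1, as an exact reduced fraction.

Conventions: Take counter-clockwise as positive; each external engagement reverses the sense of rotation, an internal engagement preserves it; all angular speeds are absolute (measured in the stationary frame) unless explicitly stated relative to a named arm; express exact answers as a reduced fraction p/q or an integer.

topology: planetary set — G1 29T / G2 28T / G3 85T, arm = carrier (Willis)
row 1: whole set turns with the arm by x
row 2 (arm held, sun turns y): ω_ring = −(29/85)·y, ω_arm = 0
boundary: total ω_arm = x = 0 and total ω_ring = x − (29/85)·y = 1  ⇒  y = -85/29, x = 0
row 2 ring = −(29/85)·(-85/29) = 1
totals (row 1 + row 2): sun 0 + (-85/29) = -85/29, ring 0 + 1 = 1, arm 0 + 0 = 0
asked cell (total, sun) = -85/29

row1: w_G1=0 w_G3=0 w_R=0
row2: w_G1=-85/29 w_G3=1 w_R=0
total: w_G1=-85/29 w_G3=1 w_R=0
asked value: -85/29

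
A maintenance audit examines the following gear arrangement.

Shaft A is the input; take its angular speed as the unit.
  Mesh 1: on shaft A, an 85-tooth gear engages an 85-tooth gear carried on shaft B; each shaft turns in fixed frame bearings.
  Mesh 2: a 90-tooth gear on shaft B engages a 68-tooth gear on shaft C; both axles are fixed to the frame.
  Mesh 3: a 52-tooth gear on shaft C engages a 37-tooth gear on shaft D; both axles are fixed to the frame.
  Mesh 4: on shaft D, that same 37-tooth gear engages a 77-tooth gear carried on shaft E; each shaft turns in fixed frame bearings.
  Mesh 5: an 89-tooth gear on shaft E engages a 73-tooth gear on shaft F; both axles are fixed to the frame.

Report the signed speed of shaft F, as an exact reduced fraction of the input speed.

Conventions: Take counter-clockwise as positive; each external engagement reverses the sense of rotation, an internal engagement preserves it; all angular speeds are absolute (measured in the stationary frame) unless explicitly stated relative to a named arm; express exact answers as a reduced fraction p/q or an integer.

5-mesh fixed-axis compound train (all bearings frame-fixed)
mesh 1 [85T→85T]: |ω|/ω_in = 1×85/85 = 1, sense flips to −
mesh 2 [90T→68T]: |ω|/ω_in = 1×90/68 = 45/34, sense flips to +
mesh 3 [52T→37T]: |ω|/ω_in = (45/34)×52/37 = 1170/629, sense flips to −
mesh 4 [37T→77T]: |ω|/ω_in = (1170/629)×37/77 = 1170/1309, sense flips to +
mesh 5 [89T→73T]: |ω|/ω_in = (1170/1309)×89/73 = 104130/95557, sense flips to −
signed output speed (× input speed) = -104130/95557

-104130/95557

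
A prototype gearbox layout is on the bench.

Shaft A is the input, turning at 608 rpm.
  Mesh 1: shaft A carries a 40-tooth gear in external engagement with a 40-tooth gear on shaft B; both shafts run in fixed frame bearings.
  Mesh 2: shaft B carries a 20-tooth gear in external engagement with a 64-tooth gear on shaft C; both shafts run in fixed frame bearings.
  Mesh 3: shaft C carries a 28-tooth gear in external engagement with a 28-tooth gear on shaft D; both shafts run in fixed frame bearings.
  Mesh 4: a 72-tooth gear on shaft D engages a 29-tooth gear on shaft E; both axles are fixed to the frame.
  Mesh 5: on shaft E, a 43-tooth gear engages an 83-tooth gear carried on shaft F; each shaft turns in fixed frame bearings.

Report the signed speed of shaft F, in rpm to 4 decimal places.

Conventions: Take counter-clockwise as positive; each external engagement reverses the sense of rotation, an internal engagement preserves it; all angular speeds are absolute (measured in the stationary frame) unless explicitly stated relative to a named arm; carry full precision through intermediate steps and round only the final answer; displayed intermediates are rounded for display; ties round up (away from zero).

-244.3872 rpm

recognized (6 fixed axles, 5 meshes): fixed-axis compound train
mesh 1 [40T→40T]: ω = 608.0000×40/40 = 608.0000 rpm, sense flips to −
mesh 2 [20T→64T]: ω = 608.0000×20/64 = 190.0000 rpm, sense flips to +
mesh 3 [28T→28T]: ω = 190.0000×28/28 = 190.0000 rpm, sense flips to −
mesh 4 [72T→29T]: ω = 190.0000×72/29 = 471.7241 rpm, sense flips to +
mesh 5 [43T→83T]: ω = 471.7241×43/83 = 244.3872 rpm, sense flips to −
signed output speed = -244.3872 rpm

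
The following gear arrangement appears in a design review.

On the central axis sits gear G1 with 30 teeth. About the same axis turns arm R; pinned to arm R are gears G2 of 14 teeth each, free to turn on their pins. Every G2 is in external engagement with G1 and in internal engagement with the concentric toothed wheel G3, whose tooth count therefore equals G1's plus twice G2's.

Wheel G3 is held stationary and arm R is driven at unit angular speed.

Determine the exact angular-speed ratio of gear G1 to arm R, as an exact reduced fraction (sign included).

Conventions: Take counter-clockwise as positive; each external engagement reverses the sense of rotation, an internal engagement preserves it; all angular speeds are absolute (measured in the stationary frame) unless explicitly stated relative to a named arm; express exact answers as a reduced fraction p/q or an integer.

44/15

class = planetary set [G3 = 30+2·14 = 58; Willis about the carrier]
ring teeth: 30 + 2·14 = 58
30(ω_sun−ω_arm) = −58(ω_ring−ω_arm),  ω_ring = 0, ω_arm = 1
ω_sun = 1 − (58/30)(0−1) = 44/15
ω_out/ω_in = 44/15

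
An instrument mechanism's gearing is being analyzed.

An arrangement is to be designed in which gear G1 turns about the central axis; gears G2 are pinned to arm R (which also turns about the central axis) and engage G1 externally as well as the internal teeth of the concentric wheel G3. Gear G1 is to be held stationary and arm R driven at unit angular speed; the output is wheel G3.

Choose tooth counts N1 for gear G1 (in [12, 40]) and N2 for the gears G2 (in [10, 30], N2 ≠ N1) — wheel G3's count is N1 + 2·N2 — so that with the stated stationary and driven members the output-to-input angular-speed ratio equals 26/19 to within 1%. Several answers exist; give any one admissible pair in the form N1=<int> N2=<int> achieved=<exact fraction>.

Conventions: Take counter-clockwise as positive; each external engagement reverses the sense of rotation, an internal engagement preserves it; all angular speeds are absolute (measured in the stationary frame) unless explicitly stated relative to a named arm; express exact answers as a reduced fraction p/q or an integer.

N1=14 N2=12 achieved=26/19

class = planetary set [ratio 26/19 wanted; Willis about the carrier]
Willis with ω_sun = 0: ω_ring/ω_arm = (N1+N3)/N3; set equal to 26/19  ⇒  N3/N1 = 1/(26/19 − 1) = 19/7
N3 = N1 + 2·N2  ⇒  N2/N1 = (N3/N1 − 1)/2 = (19/7 − 1)/2 = 6/7
smallest multiple with N1 ≥ 12 and N2 ≥ 10: k = 2  ⇒  N1 = 2·7 = 14, N2 = 2·6 = 12 (N1 ≤ 40, N2 ≤ 30, N2 ≠ N1 ✓), N3 = 14 + 2·12 = 38
check: (N1+N3)/N3 with N1 = 14, N3 = 38 gives 26/19; |achieved − target| = 0 ≤ 13/950 ✓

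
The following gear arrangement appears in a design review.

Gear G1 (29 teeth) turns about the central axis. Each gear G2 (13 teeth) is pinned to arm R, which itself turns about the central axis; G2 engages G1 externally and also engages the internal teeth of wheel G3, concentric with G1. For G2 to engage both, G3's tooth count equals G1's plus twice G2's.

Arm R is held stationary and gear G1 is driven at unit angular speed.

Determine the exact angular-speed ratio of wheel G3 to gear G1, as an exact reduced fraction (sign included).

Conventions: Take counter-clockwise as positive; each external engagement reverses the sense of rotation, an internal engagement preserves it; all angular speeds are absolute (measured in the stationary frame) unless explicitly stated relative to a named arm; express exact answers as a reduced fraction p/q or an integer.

topology: planetary set — G1 29T / G2 13T / G3 55T, arm = carrier (Willis)
ring teeth: 29 + 2·13 = 55
29(ω_sun−ω_arm) = −55(ω_ring−ω_arm),  ω_arm = 0, ω_sun = 1
ω_ring = 0 − (29/55)(1−0) = -29/55
ω_out/ω_in = -29/55

-29/55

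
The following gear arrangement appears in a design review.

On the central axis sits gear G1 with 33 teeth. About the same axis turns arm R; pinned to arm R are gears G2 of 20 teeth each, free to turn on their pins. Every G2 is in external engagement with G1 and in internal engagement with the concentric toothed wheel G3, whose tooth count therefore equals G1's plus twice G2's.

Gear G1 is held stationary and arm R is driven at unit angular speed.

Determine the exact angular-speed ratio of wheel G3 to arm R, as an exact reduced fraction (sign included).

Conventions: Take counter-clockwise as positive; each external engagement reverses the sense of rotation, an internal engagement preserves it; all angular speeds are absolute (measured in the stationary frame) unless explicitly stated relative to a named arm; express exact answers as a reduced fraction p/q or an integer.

topology: planetary set — G1 33T / G2 20T / G3 73T, arm = carrier (Willis)
ring teeth: 33 + 2·20 = 73
33(ω_sun−ω_arm) = −73(ω_ring−ω_arm),  ω_sun = 0, ω_arm = 1
ω_ring = 1 − (33/73)(0−1) = 106/73
ω_out/ω_in = 106/73

106/73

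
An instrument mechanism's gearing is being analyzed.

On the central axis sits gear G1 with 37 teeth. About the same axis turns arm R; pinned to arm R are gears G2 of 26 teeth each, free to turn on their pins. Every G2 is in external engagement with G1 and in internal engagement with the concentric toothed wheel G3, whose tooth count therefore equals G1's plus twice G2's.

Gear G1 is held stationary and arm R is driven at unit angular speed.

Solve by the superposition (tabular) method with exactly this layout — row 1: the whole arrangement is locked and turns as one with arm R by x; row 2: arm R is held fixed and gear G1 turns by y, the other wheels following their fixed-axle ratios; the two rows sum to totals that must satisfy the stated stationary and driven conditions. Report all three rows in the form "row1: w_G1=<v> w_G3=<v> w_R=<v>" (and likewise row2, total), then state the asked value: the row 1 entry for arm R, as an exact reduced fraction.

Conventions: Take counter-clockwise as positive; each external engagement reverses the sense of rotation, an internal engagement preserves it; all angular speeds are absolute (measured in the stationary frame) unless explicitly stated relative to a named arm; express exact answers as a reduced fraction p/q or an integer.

row1: w_G1=1 w_G3=1 w_R=1
row2: w_G1=-1 w_G3=37/89 w_R=0
total: w_G1=0 w_G3=126/89 w_R=1
asked value: 1

recognized (axles ride arm R): planetary set, 37/26/89 teeth
row 1: whole set turns with the arm by x
superposition row 2 [arm held]: sun y, ring −(37/89)·y, arm 0
boundary: total ω_sun = x + y = 0 and total ω_arm = x = 1  ⇒  y = -1, x = 1
row 2 ring = −(37/89)·(-1) = 37/89
totals (row 1 + row 2): sun 1 + (-1) = 0, ring 1 + 37/89 = 126/89, arm 1 + 0 = 1
asked cell (row1, arm) = 1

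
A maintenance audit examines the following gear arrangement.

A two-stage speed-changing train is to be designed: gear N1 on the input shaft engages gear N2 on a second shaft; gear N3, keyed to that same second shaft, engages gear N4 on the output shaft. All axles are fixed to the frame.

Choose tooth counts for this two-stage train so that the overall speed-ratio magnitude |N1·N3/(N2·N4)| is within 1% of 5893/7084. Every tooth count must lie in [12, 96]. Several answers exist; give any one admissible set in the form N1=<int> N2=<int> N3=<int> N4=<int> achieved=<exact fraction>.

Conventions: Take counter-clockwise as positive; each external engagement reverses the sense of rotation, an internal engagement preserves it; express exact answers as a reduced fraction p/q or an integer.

class = fixed-axis compound train [2-stage, 5893/7084 wanted]
target = 5893/7084 in lowest terms: an exact hit needs N1·N3 = k·5893 and N2·N4 = k·7084 for one integer k, every count in [12, 96]; additionally prefer no 1:1 stage (N1 ≠ N2, N3 ≠ N4)
k = 1: N1·N3 = 5893 = 71·83, N2·N4 = 7084 = 77·92
achieved = 71·83/(77·92) = 5893/7084; |achieved − target| = 0 ≤ 5893/708400 ✓

N1=71 N2=77 N3=83 N4=92 achieved=5893/7084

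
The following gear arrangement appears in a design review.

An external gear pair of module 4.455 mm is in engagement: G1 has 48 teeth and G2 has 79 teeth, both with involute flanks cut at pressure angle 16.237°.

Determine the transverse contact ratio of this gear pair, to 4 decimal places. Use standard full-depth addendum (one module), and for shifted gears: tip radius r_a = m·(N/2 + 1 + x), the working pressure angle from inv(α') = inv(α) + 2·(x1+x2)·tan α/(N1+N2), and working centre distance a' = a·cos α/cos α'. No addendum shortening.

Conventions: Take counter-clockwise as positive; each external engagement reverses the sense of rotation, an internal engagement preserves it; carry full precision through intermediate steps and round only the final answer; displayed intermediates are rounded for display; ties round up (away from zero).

topology: single-mesh involute geometry — m = 4.455, 48T/79T pair
base radii: r_b1 = 102.655316, r_b2 = 168.953541
tip radii: r_a1 = 111.375000, r_a2 = 180.427500
no profile shift: α' = α, a' = a
action lengths: √(r_a1²−r_b1²) = 43.200424, √(r_a2²−r_b2²) = 63.314956
base pitch p_b = π·m·cos α = 13.437549
CR = (43.200424 + 63.314956 − 282.892500·sin 16.23700°)/13.437549 = 2.040214
contact ratio ≈ 2.0402

2.0402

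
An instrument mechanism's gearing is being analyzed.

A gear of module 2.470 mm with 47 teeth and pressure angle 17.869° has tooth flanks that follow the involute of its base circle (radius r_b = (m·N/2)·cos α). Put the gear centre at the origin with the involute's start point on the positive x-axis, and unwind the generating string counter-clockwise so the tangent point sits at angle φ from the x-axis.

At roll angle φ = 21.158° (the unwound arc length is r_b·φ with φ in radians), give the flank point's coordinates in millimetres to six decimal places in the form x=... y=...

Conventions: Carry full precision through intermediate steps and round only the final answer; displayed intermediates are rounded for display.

x=58.884245 y=0.914731

single-mesh involute tooth geometry (47T wheel at module 2.470)
pitch radius r_p = m·N/2 = 2.470·47/2 = 58.045000
base radius r_b = r_p·cos α = 58.045000·cos 17.869° = 55.244942
roll angle φ = 21.158° = 0.36927676 rad
x = r_b·(cos φ + φ·sin φ) = 58.884245
y = r_b·(sin φ − φ·cos φ) = 0.914731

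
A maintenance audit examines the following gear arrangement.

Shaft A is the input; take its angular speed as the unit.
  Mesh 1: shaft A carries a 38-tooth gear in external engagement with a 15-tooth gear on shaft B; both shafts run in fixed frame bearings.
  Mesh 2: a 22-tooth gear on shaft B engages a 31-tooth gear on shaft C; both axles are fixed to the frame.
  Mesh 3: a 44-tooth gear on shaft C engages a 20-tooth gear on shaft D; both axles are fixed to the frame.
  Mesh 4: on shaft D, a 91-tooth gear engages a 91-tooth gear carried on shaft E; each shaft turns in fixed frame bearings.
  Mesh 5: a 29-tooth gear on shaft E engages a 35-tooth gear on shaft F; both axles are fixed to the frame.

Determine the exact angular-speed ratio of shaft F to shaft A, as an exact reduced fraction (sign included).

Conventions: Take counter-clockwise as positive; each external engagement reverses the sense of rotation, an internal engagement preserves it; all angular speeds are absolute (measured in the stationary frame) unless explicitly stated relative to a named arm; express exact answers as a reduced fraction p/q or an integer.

class = fixed-axis compound train [5 meshes; 5 ratios multiply, 5 sense flips]
mesh 1 [38T→15T]: running ratio 38/15, sense −
mesh 2 [22T→31T]: running ratio 836/465, sense +
mesh 3 [44T→20T]: running ratio 9196/2325, sense −
mesh 4 [91T→91T]: running ratio 9196/2325, sense +
mesh 5 [29T→35T]: running ratio 266684/81375, sense −
ω_out/ω_in = -266684/81375

-266684/81375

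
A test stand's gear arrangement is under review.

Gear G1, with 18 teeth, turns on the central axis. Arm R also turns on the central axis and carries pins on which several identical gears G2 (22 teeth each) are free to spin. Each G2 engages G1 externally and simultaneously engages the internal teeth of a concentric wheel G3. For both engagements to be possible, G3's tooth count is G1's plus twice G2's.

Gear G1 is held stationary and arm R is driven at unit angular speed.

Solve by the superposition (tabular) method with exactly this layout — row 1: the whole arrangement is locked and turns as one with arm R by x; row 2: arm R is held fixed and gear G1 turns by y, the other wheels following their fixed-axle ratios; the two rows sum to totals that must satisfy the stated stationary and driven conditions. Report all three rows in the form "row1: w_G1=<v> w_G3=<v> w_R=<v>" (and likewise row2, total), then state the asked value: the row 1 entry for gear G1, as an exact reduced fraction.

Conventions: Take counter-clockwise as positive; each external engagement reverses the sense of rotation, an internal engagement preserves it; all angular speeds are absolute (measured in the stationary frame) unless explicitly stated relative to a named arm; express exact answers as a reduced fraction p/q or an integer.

row1: w_G1=1 w_G3=1 w_R=1
row2: w_G1=-1 w_G3=9/31 w_R=0
total: w_G1=0 w_G3=40/31 w_R=1
asked value: 1

class = planetary set [G3 = 18+2·22 = 62; Willis about the carrier]
row 1 — lock + rotate with arm: ω_sun = ω_ring = ω_arm = x
row 2: sun turns y, ring = −(18/62)·y, arm 0
boundary: total ω_sun = x + y = 0 and total ω_arm = x = 1  ⇒  y = -1, x = 1
row 2 ring = −(18/62)·(-1) = 9/31
totals (row 1 + row 2): sun 1 + (-1) = 0, ring 1 + 9/31 = 40/31, arm 1 + 0 = 1
asked cell (row1, sun) = 1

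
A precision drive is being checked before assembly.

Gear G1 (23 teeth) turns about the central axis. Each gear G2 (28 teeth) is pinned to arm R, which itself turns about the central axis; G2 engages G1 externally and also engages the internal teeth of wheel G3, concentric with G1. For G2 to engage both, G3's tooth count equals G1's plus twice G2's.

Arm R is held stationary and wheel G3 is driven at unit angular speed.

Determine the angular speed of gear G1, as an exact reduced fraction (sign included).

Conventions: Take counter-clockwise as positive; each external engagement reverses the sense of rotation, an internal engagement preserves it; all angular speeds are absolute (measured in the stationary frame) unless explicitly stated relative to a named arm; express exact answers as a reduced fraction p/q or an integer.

-79/23

planetary set (23T centre, 28T on arm, 79T internal) — Willis relation
ring teeth: 23 + 2·28 = 79
23(ω_sun−ω_arm) = −79(ω_ring−ω_arm),  ω_arm = 0, ω_ring = 1
ω_sun = 0 − (79/23)(1−0) = -79/23
exact speed ratio = -79/23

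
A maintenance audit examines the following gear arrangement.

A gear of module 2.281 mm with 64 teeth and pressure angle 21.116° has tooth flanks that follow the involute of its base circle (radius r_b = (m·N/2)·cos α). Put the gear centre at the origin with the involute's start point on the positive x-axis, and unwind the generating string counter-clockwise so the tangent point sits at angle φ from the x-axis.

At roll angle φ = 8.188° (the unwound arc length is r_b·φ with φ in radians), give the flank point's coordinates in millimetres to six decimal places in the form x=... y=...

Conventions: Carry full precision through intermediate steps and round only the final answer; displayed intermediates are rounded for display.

class = single-mesh tooth geometry [base-circle involute, m = 2.281, 64T]
pitch radius r_p = m·N/2 = 2.281·64/2 = 72.992000
base radius r_b = r_p·cos α = 72.992000·cos 21.116° = 68.090804
roll angle φ = 8.188° = 0.14290756 rad
x = r_b·(cos φ + φ·sin φ) = 68.782553
y = r_b·(sin φ − φ·cos φ) = 0.066107

x=68.782553 y=0.066107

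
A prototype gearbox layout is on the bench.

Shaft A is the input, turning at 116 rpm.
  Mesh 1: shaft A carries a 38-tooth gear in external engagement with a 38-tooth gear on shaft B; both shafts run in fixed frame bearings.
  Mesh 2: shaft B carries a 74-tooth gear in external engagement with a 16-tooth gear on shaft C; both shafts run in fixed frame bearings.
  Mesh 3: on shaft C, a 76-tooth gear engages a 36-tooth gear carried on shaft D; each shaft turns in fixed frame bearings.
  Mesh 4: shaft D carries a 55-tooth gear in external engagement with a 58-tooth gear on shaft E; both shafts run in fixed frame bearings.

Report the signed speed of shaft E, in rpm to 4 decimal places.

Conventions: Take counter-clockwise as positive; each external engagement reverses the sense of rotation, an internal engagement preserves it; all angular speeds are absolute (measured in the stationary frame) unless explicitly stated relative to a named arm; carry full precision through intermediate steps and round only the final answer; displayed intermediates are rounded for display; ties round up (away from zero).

4-mesh fixed-axis compound train (all bearings frame-fixed)
mesh 1 [38T→38T]: ω = 116.0000×38/38 = 116.0000 rpm, sense flips to −
mesh 2 [74T→16T]: ω = 116.0000×74/16 = 536.5000 rpm, sense flips to +
mesh 3 [76T→36T]: ω = 536.5000×76/36 = 1132.6111 rpm, sense flips to −
mesh 4 [55T→58T]: ω = 1132.6111×55/58 = 1074.0278 rpm, sense flips to +
signed output speed = +1074.0278 rpm

+1074.0278 rpm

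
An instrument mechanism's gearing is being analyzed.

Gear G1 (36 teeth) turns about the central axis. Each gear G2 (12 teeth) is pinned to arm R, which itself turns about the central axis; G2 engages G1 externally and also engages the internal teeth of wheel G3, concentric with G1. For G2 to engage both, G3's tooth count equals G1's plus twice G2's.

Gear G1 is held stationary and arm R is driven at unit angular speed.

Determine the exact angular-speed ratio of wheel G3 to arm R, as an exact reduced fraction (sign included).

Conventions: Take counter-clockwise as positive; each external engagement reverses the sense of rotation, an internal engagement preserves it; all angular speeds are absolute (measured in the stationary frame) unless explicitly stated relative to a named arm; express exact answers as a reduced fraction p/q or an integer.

topology: planetary set — G1 36T / G2 12T / G3 60T, arm = carrier (Willis)
ring teeth: 36 + 2·12 = 60
36(ω_sun−ω_arm) = −60(ω_ring−ω_arm),  ω_sun = 0, ω_arm = 1
ω_ring = 1 − (36/60)(0−1) = 8/5
ω_out/ω_in = 8/5

8/5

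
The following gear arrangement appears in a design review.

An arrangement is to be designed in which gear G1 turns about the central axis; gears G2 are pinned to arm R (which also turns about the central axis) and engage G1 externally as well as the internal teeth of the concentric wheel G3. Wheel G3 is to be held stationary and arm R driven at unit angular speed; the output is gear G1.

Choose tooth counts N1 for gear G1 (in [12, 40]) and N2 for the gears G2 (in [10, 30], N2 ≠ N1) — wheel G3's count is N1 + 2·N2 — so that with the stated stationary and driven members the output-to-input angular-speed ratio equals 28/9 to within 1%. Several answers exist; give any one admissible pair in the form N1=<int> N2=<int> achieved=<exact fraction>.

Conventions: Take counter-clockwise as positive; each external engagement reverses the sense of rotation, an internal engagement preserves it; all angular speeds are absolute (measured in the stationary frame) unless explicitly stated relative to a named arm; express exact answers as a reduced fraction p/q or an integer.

design class (target 28/9): planetary set
Willis with ω_ring = 0: ω_sun/ω_arm = (N1+N3)/N1; set equal to 28/9  ⇒  N3/N1 = 28/9 − 1 = 19/9
N3 = N1 + 2·N2  ⇒  N2/N1 = (N3/N1 − 1)/2 = (19/9 − 1)/2 = 5/9
smallest multiple with N1 ≥ 12 and N2 ≥ 10: k = 2  ⇒  N1 = 2·9 = 18, N2 = 2·5 = 10 (N1 ≤ 40, N2 ≤ 30, N2 ≠ N1 ✓), N3 = 18 + 2·10 = 38
check: (N1+N3)/N1 with N1 = 18, N3 = 38 gives 28/9; |achieved − target| = 0 ≤ 7/225 ✓

N1=18 N2=10 achieved=28/9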